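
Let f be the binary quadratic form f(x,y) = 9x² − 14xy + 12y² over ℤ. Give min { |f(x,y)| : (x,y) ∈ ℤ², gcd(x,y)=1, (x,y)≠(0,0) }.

translate: b→4 (≡-14 mod 18), so (9,-14,12)→(9,4,7)
flip: (9,4,7)→(7,-4,9)
reduced (well bottom): (7,-4,9) with a≤c, −a<b≤a
well minimum = a = 7

7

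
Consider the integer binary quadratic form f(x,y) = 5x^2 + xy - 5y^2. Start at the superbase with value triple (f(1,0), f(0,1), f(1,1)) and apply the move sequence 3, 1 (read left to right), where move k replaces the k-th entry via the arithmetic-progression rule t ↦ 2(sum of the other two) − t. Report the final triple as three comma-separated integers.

start (5,-5,1) = (f(1,0),f(0,1),f(1,1))
replace slot 3: 2·(5+(-5)) − 1 = -1 → (5,-5,-1)
replace slot 1: 2·((-5)+(-1)) − 5 = -17 → (-17,-5,-1)

-17,-5,-1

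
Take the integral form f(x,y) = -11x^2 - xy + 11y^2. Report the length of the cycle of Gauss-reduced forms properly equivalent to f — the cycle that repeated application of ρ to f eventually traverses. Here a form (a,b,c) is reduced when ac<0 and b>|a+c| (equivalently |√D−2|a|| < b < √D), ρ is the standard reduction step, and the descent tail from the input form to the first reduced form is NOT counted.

D = 485, ⌊√D⌋ = 22
descent: ρ → (11,1,-11)  [lands on river]
river: ρ → (-11,21,1)
river: ρ → (1,21,-11)
river: ρ → (-11,1,11)
river: ρ → (11,21,-1)
river: ρ → (-1,21,11)
ρ-cycle length = 6 (tail of 1 descent step not counted)

6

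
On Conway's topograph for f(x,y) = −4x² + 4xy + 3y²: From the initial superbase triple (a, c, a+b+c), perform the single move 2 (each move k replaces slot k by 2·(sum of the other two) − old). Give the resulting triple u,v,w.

start (-4,3,3) = (f(1,0),f(0,1),f(1,1))
replace slot 2: 2·((-4)+3) − 3 = -5 → (-4,-5,3)

-4,-5,3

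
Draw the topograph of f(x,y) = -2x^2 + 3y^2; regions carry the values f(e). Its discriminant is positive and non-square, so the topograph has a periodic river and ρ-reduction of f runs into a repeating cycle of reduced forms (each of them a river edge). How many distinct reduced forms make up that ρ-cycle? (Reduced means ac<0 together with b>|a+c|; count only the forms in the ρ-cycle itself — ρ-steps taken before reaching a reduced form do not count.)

D = 24, ⌊√D⌋ = 4
descent: ρ → (3,0,-2)
descent: ρ → (-2,4,1)  [lands on river]
river: ρ → (1,4,-2)
ρ-cycle length = 2 (tail of 2 descent steps not counted)

2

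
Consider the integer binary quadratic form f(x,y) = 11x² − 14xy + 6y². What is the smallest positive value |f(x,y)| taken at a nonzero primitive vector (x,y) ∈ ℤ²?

translate: b→8 (≡-14 mod 22), so (11,-14,6)→(11,8,3)
flip: (11,8,3)→(3,-8,11)
translate: b→-2 (≡-8 mod 6), so (3,-8,11)→(3,-2,6)
reduced (well bottom): (3,-2,6) with a≤c, −a<b≤a
well minimum = a = 3

3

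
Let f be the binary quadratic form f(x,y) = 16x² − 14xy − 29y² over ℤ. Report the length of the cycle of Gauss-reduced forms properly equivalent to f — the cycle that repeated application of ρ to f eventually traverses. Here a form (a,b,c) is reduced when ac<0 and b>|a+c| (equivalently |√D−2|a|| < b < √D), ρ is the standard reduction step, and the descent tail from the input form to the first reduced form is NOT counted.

D = 2052, ⌊√D⌋ = 45
descent: ρ → (-29,14,16)  [lands on river]
river: ρ → (16,18,-27)
river: ρ → (-27,36,7)
river: ρ → (7,34,-32)
river: ρ → (-32,30,9)
river: ρ → (9,42,-8)
river: ρ → (-8,38,19)
river: ρ → (19,38,-8)
river: ρ → (-8,42,9)
river: ρ → (9,30,-32)
river: ρ → (-32,34,7)
river: ρ → (7,36,-27)
river: ρ → (-27,18,16)
river: ρ → (16,14,-29)
river: ρ → (-29,44,1)
river: ρ → (1,44,-29)
ρ-cycle length = 16 (tail of 1 descent step not counted)

16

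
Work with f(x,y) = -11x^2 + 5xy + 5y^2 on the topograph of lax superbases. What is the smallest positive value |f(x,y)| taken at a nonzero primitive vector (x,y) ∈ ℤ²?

descent: ρ → (5,15,-1)  [lands on river]
river: ρ → (-1,15,5)
closes: descent 1, river 2
min |a| on river = 1

1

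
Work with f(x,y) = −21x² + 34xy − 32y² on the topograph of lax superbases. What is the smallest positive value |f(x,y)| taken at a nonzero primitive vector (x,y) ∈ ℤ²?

translate: b→8 (≡-34 mod 42), so (21,-34,32)→(21,8,19)
flip: (21,8,19)→(19,-8,21)
reduced (well bottom): (19,-8,21) with a≤c, −a<b≤a
well minimum |f| = |-19| = 19 (negative-definite)

19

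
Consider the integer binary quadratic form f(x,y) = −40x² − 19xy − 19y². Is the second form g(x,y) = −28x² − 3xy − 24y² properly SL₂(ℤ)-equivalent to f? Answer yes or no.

D₁ = -2679, D₂ = -2679
f is negative-definite; reduce −f:
−f: flip: (40,19,19)→(19,-19,40)
−f: translate: b→19 (≡-19 mod 38), so (19,-19,40)→(19,19,40)
−f: reduced (well bottom): (19,19,40) with a≤c, −a<b≤a
flip sign back: reduced form of f is (-19,-19,-40)
g is negative-definite; reduce −g:
−g: flip: (28,3,24)→(24,-3,28)
−g: reduced (well bottom): (24,-3,28) with a≤c, −a<b≤a
flip sign back: reduced form of g is (-24,3,-28)
reduced forms (-19, -19, -40) vs (-24, 3, -28) ⇒ inequivalent

no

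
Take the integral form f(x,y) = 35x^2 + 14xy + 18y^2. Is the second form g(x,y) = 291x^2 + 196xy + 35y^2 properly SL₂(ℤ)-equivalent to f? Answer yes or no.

D₁ = -2324, D₂ = -2324
f: flip: (35,14,18)→(18,-14,35)
f: reduced (well bottom): (18,-14,35) with a≤c, −a<b≤a
g: flip: (291,196,35)→(35,-196,291)
g: translate: b→14 (≡-196 mod 70), so (35,-196,291)→(35,14,18)
g: flip: (35,14,18)→(18,-14,35)
g: reduced (well bottom): (18,-14,35) with a≤c, −a<b≤a
reduced forms (18, -14, 35) vs (18, -14, 35) ⇒ equivalent

yes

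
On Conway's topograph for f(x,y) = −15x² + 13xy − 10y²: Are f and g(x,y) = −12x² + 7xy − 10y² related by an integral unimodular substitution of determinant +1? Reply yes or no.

D₁ = -431, D₂ = -431
f is negative-definite; reduce −f:
−f: flip: (15,-13,10)→(10,13,15)
−f: translate: b→-7 (≡13 mod 20), so (10,13,15)→(10,-7,12)
−f: reduced (well bottom): (10,-7,12) with a≤c, −a<b≤a
flip sign back: reduced form of f is (-10,7,-12)
g is negative-definite; reduce −g:
−g: flip: (12,-7,10)→(10,7,12)
−g: reduced (well bottom): (10,7,12) with a≤c, −a<b≤a
flip sign back: reduced form of g is (-10,-7,-12)
reduced forms (-10, 7, -12) vs (-10, -7, -12) ⇒ inequivalent

no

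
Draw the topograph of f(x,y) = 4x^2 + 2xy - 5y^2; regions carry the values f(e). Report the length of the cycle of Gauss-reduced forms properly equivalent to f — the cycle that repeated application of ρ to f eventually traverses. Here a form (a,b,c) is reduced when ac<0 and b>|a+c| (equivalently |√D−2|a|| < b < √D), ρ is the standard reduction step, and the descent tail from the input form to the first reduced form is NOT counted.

D = 84, ⌊√D⌋ = 9
river: ρ → (-5,8,1)
river: ρ → (1,8,-5)
river: ρ → (-5,2,4)
river: ρ → (4,6,-3)
river: ρ → (-3,6,4)
river: ρ → (4,2,-5)
ρ-cycle length = 6 (tail of 0 descent steps not counted)

6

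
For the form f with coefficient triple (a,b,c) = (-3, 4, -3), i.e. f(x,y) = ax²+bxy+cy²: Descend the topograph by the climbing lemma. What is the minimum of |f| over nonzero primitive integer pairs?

translate: b→2 (≡-4 mod 6), so (3,-4,3)→(3,2,2)
flip: (3,2,2)→(2,-2,3)
translate: b→2 (≡-2 mod 4), so (2,-2,3)→(2,2,3)
reduced (well bottom): (2,2,3) with a≤c, −a<b≤a
well minimum |f| = |-2| = 2 (negative-definite)

2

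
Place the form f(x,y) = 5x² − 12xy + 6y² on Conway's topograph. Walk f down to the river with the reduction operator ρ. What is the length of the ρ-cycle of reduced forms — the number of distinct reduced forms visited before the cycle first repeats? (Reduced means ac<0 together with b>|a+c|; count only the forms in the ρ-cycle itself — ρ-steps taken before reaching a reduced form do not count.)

D = 24, ⌊√D⌋ = 4
descent: ρ → (6,0,-1)
descent: ρ → (-1,4,2)  [lands on river]
river: ρ → (2,4,-1)
ρ-cycle length = 2 (tail of 2 descent steps not counted)

2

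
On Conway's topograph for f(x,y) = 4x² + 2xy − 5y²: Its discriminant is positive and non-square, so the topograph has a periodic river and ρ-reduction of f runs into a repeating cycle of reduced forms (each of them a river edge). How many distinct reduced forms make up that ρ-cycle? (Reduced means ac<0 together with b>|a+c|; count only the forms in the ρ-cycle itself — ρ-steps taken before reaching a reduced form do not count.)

D = 84, ⌊√D⌋ = 9
river: ρ → (-5,8,1)
river: ρ → (1,8,-5)
river: ρ → (-5,2,4)
river: ρ → (4,6,-3)
river: ρ → (-3,6,4)
river: ρ → (4,2,-5)
ρ-cycle length = 6 (tail of 0 descent steps not counted)

6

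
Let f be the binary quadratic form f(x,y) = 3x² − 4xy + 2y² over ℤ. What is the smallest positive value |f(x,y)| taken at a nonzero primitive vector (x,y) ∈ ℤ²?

translate: b→2 (≡-4 mod 6), so (3,-4,2)→(3,2,1)
flip: (3,2,1)→(1,-2,3)
translate: b→0 (≡-2 mod 2), so (1,-2,3)→(1,0,2)
reduced (well bottom): (1,0,2) with a≤c, −a<b≤a
well minimum = a = 1

1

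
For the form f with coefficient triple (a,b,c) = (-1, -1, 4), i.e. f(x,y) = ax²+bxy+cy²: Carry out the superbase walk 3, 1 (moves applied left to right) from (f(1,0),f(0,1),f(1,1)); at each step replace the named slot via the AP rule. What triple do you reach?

start (-1,4,2) = (f(1,0),f(0,1),f(1,1))
replace slot 3: 2·((-1)+4) − 2 = 4 → (-1,4,4)
replace slot 1: 2·(4+4) − (-1) = 17 → (17,4,4)

17,4,4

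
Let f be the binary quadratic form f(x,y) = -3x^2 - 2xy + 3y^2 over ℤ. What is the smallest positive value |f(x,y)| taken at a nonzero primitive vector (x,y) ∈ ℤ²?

descent: ρ → (3,2,-3)  [lands on river]
river: ρ → (-3,4,2)
river: ρ → (2,4,-3)
river: ρ → (-3,2,3)
river: ρ → (3,4,-2)
river: ρ → (-2,4,3)
closes: descent 1, river 6
min |a| on river = 2

2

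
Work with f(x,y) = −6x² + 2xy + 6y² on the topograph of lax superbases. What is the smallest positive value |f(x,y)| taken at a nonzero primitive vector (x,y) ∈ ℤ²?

river: ρ → (6,10,-2)
river: ρ → (-2,10,6)
river: ρ → (6,2,-6)
river: ρ → (-6,10,2)
river: ρ → (2,10,-6)
river: ρ → (-6,2,6)
closes: descent 0, river 6
min |a| on river = 2

2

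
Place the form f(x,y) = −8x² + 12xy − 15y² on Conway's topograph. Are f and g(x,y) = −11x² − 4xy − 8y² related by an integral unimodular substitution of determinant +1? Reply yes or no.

D₁ = -336, D₂ = -336
f is negative-definite; reduce −f:
−f: translate: b→4 (≡-12 mod 16), so (8,-12,15)→(8,4,11)
−f: reduced (well bottom): (8,4,11) with a≤c, −a<b≤a
flip sign back: reduced form of f is (-8,-4,-11)
g is negative-definite; reduce −g:
−g: flip: (11,4,8)→(8,-4,11)
−g: reduced (well bottom): (8,-4,11) with a≤c, −a<b≤a
flip sign back: reduced form of g is (-8,4,-11)
reduced forms (-8, -4, -11) vs (-8, 4, -11) ⇒ inequivalent

no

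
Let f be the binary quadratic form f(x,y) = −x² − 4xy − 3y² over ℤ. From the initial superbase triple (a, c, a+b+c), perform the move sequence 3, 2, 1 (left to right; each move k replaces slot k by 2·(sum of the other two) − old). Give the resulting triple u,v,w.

start (-1,-3,-8) = (f(1,0),f(0,1),f(1,1))
replace slot 3: 2·((-1)+(-3)) − (-8) = 0 → (-1,-3,0)
replace slot 2: 2·((-1)+0) − (-3) = 1 → (-1,1,0)
replace slot 1: 2·(1+0) − (-1) = 3 → (3,1,0)

3,1,0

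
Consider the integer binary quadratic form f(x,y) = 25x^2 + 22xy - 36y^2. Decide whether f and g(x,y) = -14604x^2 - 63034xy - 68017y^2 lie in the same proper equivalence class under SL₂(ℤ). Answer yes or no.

D₁ = 4084, D₂ = 4084
river cycle of f (length 98): (-36, 50, 11), (11, 60, -11), (-11, 50, 36), (36, 22, -25), (-25, 28, 33), (33, 38, -20), (-20, 42, 29), (29, 16, -33), (-33, 50, 12), (12, 46, -41), … (88 more)
river cycle of g (length 98): (-36, 50, 11), (11, 60, -11), (-11, 50, 36), (36, 22, -25), (-25, 28, 33), (33, 38, -20), (-20, 42, 29), (29, 16, -33), (-33, 50, 12), (12, 46, -41), … (88 more)
cycles coincide ⇒ equivalent

yes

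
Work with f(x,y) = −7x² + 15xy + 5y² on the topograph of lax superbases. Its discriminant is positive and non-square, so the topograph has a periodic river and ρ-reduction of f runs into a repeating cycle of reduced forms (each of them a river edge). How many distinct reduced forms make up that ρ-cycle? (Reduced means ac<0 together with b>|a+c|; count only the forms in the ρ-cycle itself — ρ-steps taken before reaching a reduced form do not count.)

D = 365, ⌊√D⌋ = 19
river: ρ → (5,15,-7)
river: ρ → (-7,13,7)
river: ρ → (7,15,-5)
river: ρ → (-5,15,7)
river: ρ → (7,13,-7)
river: ρ → (-7,15,5)
ρ-cycle length = 6 (tail of 0 descent steps not counted)

6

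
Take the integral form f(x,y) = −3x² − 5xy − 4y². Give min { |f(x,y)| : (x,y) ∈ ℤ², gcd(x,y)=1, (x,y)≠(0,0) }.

translate: b→-1 (≡5 mod 6), so (3,5,4)→(3,-1,2)
flip: (3,-1,2)→(2,1,3)
reduced (well bottom): (2,1,3) with a≤c, −a<b≤a
well minimum |f| = |-2| = 2 (negative-definite)

2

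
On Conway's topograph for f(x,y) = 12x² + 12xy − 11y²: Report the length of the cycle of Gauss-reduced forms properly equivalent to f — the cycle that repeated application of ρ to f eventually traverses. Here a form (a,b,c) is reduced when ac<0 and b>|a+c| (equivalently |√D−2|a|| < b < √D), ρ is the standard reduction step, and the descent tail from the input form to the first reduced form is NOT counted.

D = 672, ⌊√D⌋ = 25
river: ρ → (-11,10,13)
river: ρ → (13,16,-8)
river: ρ → (-8,16,13)
river: ρ → (13,10,-11)
river: ρ → (-11,12,12)
river: ρ → (12,12,-11)
ρ-cycle length = 6 (tail of 0 descent steps not counted)

6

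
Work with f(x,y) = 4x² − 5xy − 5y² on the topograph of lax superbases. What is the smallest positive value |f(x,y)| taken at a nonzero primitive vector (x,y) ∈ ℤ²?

descent: ρ → (-5,5,4)  [lands on river]
river: ρ → (4,3,-6)
river: ρ → (-6,9,1)
river: ρ → (1,9,-6)
river: ρ → (-6,3,4)
river: ρ → (4,5,-5)
closes: descent 1, river 6
min |a| on river = 1

1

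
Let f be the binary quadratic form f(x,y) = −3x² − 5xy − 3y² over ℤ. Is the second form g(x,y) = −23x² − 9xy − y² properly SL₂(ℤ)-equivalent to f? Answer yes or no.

D₁ = -11, D₂ = -11
f is negative-definite; reduce −f:
−f: translate: b→-1 (≡5 mod 6), so (3,5,3)→(3,-1,1)
−f: flip: (3,-1,1)→(1,1,3)
−f: reduced (well bottom): (1,1,3) with a≤c, −a<b≤a
flip sign back: reduced form of f is (-1,-1,-3)
g is negative-definite; reduce −g:
−g: flip: (23,9,1)→(1,-9,23)
−g: translate: b→1 (≡-9 mod 2), so (1,-9,23)→(1,1,3)
−g: reduced (well bottom): (1,1,3) with a≤c, −a<b≤a
flip sign back: reduced form of g is (-1,-1,-3)
reduced forms (-1, -1, -3) vs (-1, -1, -3) ⇒ equivalent

yes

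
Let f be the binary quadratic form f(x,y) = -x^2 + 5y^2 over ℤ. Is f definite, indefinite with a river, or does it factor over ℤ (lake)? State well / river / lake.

D = b²−4ac = 0² − 4·(-1)·5 = 20
D > 0 non-square ⇒ indefinite ⇒ periodic river

river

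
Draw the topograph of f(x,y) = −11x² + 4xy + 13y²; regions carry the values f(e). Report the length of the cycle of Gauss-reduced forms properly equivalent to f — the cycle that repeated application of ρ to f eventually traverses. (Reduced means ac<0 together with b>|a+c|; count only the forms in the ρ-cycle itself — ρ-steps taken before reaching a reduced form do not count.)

D = 588, ⌊√D⌋ = 24
river: ρ → (13,22,-2)
river: ρ → (-2,22,13)
river: ρ → (13,4,-11)
river: ρ → (-11,18,6)
river: ρ → (6,18,-11)
river: ρ → (-11,4,13)
ρ-cycle length = 6 (tail of 0 descent steps not counted)

6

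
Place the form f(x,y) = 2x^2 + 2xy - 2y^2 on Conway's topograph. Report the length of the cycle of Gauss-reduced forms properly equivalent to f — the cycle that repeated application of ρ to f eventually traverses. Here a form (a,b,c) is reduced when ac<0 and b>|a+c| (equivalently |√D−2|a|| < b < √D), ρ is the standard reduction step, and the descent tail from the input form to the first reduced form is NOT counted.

D = 20, ⌊√D⌋ = 4
river: ρ → (-2,2,2)
river: ρ → (2,2,-2)
ρ-cycle length = 2 (tail of 0 descent steps not counted)

2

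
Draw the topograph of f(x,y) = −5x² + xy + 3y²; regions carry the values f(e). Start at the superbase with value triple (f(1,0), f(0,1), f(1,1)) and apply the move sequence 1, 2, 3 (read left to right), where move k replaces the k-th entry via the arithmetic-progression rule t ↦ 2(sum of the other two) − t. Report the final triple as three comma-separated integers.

start (-5,3,-1) = (f(1,0),f(0,1),f(1,1))
replace slot 1: 2·(3+(-1)) − (-5) = 9 → (9,3,-1)
replace slot 2: 2·(9+(-1)) − 3 = 13 → (9,13,-1)
replace slot 3: 2·(9+13) − (-1) = 45 → (9,13,45)

9,13,45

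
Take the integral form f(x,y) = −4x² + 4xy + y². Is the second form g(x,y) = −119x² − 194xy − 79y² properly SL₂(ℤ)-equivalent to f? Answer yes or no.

D₁ = 32, D₂ = 32
river cycle of f (length 2): (1, 4, -4), (-4, 4, 1)
river cycle of g (length 2): (-4, 4, 1), (1, 4, -4)
cycles coincide ⇒ equivalent

yes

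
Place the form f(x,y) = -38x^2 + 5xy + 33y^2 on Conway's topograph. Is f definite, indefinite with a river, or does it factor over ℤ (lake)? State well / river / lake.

D = b²−4ac = 5² − 4·(-38)·33 = 5041
D = 71² is a perfect square ⇒ form factors over ℤ ⇒ lakes

lake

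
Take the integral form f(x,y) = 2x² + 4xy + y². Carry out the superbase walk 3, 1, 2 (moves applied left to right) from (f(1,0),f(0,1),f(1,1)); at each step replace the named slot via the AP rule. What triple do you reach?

start (2,1,7) = (f(1,0),f(0,1),f(1,1))
replace slot 3: 2·(2+1) − 7 = -1 → (2,1,-1)
replace slot 1: 2·(1+(-1)) − 2 = -2 → (-2,1,-1)
replace slot 2: 2·((-2)+(-1)) − 1 = -7 → (-2,-7,-1)

-2,-7,-1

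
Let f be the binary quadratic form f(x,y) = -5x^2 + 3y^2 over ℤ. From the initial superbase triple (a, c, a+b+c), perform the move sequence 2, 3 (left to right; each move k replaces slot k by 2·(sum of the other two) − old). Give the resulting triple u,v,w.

start (-5,3,-2) = (f(1,0),f(0,1),f(1,1))
replace slot 2: 2·((-5)+(-2)) − 3 = -17 → (-5,-17,-2)
replace slot 3: 2·((-5)+(-17)) − (-2) = -42 → (-5,-17,-42)

-5,-17,-42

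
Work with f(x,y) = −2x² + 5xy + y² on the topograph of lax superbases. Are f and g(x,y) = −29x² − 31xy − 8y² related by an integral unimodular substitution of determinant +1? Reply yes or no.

D₁ = 33, D₂ = 33
river cycle of f (length 4): (1, 5, -2), (-2, 3, 3), (3, 3, -2), (-2, 5, 1)
river cycle of g (length 4): (1, 5, -2), (-2, 3, 3), (3, 3, -2), (-2, 5, 1)
cycles coincide ⇒ equivalent

yes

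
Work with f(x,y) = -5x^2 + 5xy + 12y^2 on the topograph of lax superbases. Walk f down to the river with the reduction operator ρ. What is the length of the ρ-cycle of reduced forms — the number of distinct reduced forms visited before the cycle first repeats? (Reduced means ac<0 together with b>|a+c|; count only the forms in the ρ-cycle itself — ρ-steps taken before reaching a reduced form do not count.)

D = 265, ⌊√D⌋ = 16
descent: ρ → (12,-5,-5)
descent: ρ → (-5,15,2)  [lands on river]
river: ρ → (2,13,-12)
river: ρ → (-12,11,3)
river: ρ → (3,13,-8)
river: ρ → (-8,3,8)
river: ρ → (8,13,-3)
river: ρ → (-3,11,12)
river: ρ → (12,13,-2)
river: ρ → (-2,15,5)
river: ρ → (5,15,-2)
river: ρ → (-2,13,12)
river: ρ → (12,11,-3)
river: ρ → (-3,13,8)
river: ρ → (8,3,-8)
river: ρ → (-8,13,3)
river: ρ → (3,11,-12)
river: ρ → (-12,13,2)
river: ρ → (2,15,-5)
ρ-cycle length = 18 (tail of 2 descent steps not counted)

18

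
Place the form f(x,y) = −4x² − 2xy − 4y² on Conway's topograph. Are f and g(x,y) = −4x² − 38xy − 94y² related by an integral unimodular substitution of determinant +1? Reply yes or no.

D₁ = -60, D₂ = -60
f is negative-definite; reduce −f:
−f: reduced (well bottom): (4,2,4) with a≤c, −a<b≤a
flip sign back: reduced form of f is (-4,-2,-4)
g is negative-definite; reduce −g:
−g: translate: b→-2 (≡38 mod 8), so (4,38,94)→(4,-2,4)
−g: flip: (4,-2,4)→(4,2,4)
−g: reduced (well bottom): (4,2,4) with a≤c, −a<b≤a
flip sign back: reduced form of g is (-4,-2,-4)
reduced forms (-4, -2, -4) vs (-4, -2, -4) ⇒ equivalent

yes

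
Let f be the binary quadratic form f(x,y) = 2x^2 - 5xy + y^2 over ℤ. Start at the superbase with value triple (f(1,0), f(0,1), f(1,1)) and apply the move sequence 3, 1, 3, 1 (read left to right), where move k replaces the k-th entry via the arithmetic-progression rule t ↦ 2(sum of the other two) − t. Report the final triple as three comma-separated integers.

start (2,1,-2) = (f(1,0),f(0,1),f(1,1))
replace slot 3: 2·(2+1) − (-2) = 8 → (2,1,8)
replace slot 1: 2·(1+8) − 2 = 16 → (16,1,8)
replace slot 3: 2·(16+1) − 8 = 26 → (16,1,26)
replace slot 1: 2·(1+26) − 16 = 38 → (38,1,26)

38,1,26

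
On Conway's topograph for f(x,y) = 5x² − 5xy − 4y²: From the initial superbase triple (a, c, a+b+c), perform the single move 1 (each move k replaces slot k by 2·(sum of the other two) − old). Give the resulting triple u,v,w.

start (5,-4,-4) = (f(1,0),f(0,1),f(1,1))
replace slot 1: 2·((-4)+(-4)) − 5 = -21 → (-21,-4,-4)

-21,-4,-4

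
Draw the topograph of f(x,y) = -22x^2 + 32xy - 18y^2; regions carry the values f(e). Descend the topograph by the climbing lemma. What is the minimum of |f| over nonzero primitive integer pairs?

translate: b→12 (≡-32 mod 44), so (22,-32,18)→(22,12,8)
flip: (22,12,8)→(8,-12,22)
translate: b→4 (≡-12 mod 16), so (8,-12,22)→(8,4,18)
reduced (well bottom): (8,4,18) with a≤c, −a<b≤a
well minimum |f| = |-8| = 8 (negative-definite)

8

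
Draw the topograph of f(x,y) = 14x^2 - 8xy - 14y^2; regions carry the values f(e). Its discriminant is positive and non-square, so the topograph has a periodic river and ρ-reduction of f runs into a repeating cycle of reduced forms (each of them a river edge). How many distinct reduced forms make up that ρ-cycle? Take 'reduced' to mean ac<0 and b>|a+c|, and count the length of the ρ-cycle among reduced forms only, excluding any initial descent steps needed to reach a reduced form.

D = 848, ⌊√D⌋ = 29
descent: ρ → (-14,8,14)  [lands on river]
river: ρ → (14,20,-8)
river: ρ → (-8,28,2)
river: ρ → (2,28,-8)
river: ρ → (-8,20,14)
river: ρ → (14,8,-14)
river: ρ → (-14,20,8)
river: ρ → (8,28,-2)
river: ρ → (-2,28,8)
river: ρ → (8,20,-14)
ρ-cycle length = 10 (tail of 1 descent step not counted)

10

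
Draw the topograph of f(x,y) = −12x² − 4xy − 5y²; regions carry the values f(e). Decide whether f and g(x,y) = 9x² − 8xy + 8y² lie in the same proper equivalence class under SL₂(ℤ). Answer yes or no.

D₁ = -224, D₂ = -224
f is negative-definite; reduce −f:
−f: flip: (12,4,5)→(5,-4,12)
−f: reduced (well bottom): (5,-4,12) with a≤c, −a<b≤a
flip sign back: reduced form of f is (-5,4,-12)
g: flip: (9,-8,8)→(8,8,9)
g: reduced (well bottom): (8,8,9) with a≤c, −a<b≤a
reduced forms (-5, 4, -12) vs (8, 8, 9) ⇒ inequivalent

no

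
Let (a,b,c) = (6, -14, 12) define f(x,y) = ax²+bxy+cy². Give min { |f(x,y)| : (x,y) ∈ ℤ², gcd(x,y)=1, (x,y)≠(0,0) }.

translate: b→-2 (≡-14 mod 12), so (6,-14,12)→(6,-2,4)
flip: (6,-2,4)→(4,2,6)
reduced (well bottom): (4,2,6) with a≤c, −a<b≤a
well minimum = a = 4

4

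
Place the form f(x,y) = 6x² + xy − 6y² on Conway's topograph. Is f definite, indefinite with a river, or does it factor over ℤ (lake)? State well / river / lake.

D = b²−4ac = 1² − 4·6·(-6) = 145
D > 0 non-square ⇒ indefinite ⇒ periodic river

river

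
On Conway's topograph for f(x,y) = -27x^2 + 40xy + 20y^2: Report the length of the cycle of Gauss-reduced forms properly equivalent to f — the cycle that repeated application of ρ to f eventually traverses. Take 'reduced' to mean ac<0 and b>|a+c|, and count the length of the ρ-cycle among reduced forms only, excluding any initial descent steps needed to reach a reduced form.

D = 3760, ⌊√D⌋ = 61
river: ρ → (20,40,-27)
river: ρ → (-27,14,33)
river: ρ → (33,52,-8)
river: ρ → (-8,60,5)
river: ρ → (5,60,-8)
river: ρ → (-8,52,33)
river: ρ → (33,14,-27)
river: ρ → (-27,40,20)
ρ-cycle length = 8 (tail of 0 descent steps not counted)

8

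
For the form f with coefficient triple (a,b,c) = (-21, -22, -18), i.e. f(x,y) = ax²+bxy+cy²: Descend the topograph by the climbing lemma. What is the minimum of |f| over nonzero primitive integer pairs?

translate: b→-20 (≡22 mod 42), so (21,22,18)→(21,-20,17)
flip: (21,-20,17)→(17,20,21)
translate: b→-14 (≡20 mod 34), so (17,20,21)→(17,-14,18)
reduced (well bottom): (17,-14,18) with a≤c, −a<b≤a
well minimum |f| = |-17| = 17 (negative-definite)

17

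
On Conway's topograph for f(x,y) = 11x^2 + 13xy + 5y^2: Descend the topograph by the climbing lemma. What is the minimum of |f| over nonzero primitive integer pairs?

translate: b→-9 (≡13 mod 22), so (11,13,5)→(11,-9,3)
flip: (11,-9,3)→(3,9,11)
translate: b→3 (≡9 mod 6), so (3,9,11)→(3,3,5)
reduced (well bottom): (3,3,5) with a≤c, −a<b≤a
well minimum = a = 3

3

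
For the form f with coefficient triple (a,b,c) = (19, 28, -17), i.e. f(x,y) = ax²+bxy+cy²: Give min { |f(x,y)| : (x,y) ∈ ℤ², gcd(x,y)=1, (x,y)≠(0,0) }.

river: ρ → (-17,40,7)
river: ρ → (7,44,-5)
river: ρ → (-5,36,39)
river: ρ → (39,42,-2)
river: ρ → (-2,42,39)
river: ρ → (39,36,-5)
river: ρ → (-5,44,7)
river: ρ → (7,40,-17)
river: ρ → (-17,28,19)
river: ρ → (19,10,-26)
river: ρ → (-26,42,3)
river: ρ → (3,42,-26)
river: ρ → (-26,10,19)
river: ρ → (19,28,-17)
closes: descent 0, river 14
min |a| on river = 2

2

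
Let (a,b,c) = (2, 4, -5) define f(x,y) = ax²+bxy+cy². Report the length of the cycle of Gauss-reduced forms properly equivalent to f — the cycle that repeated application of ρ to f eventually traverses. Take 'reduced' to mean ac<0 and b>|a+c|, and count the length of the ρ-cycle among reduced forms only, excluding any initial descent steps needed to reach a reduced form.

D = 56, ⌊√D⌋ = 7
river: ρ → (-5,6,1)
river: ρ → (1,6,-5)
river: ρ → (-5,4,2)
river: ρ → (2,4,-5)
ρ-cycle length = 4 (tail of 0 descent steps not counted)

4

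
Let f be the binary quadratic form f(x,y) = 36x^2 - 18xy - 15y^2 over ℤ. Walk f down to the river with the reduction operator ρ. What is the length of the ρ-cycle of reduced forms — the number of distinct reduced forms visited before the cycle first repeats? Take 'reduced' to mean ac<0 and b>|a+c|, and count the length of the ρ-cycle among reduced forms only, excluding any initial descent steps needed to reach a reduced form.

D = 2484, ⌊√D⌋ = 49
descent: ρ → (-15,48,3)  [lands on river]
river: ρ → (3,48,-15)
river: ρ → (-15,42,12)
river: ρ → (12,30,-33)
river: ρ → (-33,36,9)
river: ρ → (9,36,-33)
river: ρ → (-33,30,12)
river: ρ → (12,42,-15)
ρ-cycle length = 8 (tail of 1 descent step not counted)

8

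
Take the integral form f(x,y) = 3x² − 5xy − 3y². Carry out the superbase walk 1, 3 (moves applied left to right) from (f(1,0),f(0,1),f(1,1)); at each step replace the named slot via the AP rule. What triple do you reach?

start (3,-3,-5) = (f(1,0),f(0,1),f(1,1))
replace slot 1: 2·((-3)+(-5)) − 3 = -19 → (-19,-3,-5)
replace slot 3: 2·((-19)+(-3)) − (-5) = -39 → (-19,-3,-39)

-19,-3,-39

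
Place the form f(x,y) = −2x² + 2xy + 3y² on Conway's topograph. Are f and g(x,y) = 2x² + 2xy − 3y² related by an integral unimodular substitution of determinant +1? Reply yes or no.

D₁ = 28, D₂ = 28
river cycle of f (length 4): (3, 4, -1), (-1, 4, 3), (3, 2, -2), (-2, 2, 3)
river cycle of g (length 4): (-3, 4, 1), (1, 4, -3), (-3, 2, 2), (2, 2, -3)
cycles differ ⇒ inequivalent

no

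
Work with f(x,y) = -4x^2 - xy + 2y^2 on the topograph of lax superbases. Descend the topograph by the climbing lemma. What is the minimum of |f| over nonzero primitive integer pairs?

descent: ρ → (2,5,-1)  [lands on river]
river: ρ → (-1,5,2)
river: ρ → (2,3,-3)
river: ρ → (-3,3,2)
closes: descent 1, river 4
min |a| on river = 1

1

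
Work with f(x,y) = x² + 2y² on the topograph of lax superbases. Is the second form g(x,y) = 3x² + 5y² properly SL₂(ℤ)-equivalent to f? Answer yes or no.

D₁ = -8, D₂ = -60
discriminants differ ⇒ not SL₂(ℤ)-equivalent

no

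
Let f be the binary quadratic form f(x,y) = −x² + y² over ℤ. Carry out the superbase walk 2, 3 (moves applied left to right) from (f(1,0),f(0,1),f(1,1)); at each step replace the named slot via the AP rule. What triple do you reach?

start (-1,1,0) = (f(1,0),f(0,1),f(1,1))
replace slot 2: 2·((-1)+0) − 1 = -3 → (-1,-3,0)
replace slot 3: 2·((-1)+(-3)) − 0 = -8 → (-1,-3,-8)

-1,-3,-8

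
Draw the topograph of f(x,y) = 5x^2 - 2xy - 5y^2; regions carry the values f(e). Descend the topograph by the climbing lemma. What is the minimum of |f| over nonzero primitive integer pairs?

descent: ρ → (-5,2,5)  [lands on river]
river: ρ → (5,8,-2)
river: ρ → (-2,8,5)
river: ρ → (5,2,-5)
river: ρ → (-5,8,2)
river: ρ → (2,8,-5)
closes: descent 1, river 6
min |a| on river = 2

2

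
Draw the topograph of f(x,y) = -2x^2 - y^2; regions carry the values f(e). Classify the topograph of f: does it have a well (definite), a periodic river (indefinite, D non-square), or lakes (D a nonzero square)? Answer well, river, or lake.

D = b²−4ac = 0² − 4·(-2)·(-1) = -8
D < 0 ⇒ definite ⇒ every region one sign ⇒ single well

well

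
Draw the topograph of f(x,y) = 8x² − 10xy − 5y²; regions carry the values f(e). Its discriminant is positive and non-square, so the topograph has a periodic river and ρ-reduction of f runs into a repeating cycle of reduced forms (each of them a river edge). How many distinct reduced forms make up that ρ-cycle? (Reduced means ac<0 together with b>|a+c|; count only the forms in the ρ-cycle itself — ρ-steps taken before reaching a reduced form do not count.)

D = 260, ⌊√D⌋ = 16
descent: ρ → (-5,10,8)  [lands on river]
river: ρ → (8,6,-7)
river: ρ → (-7,8,7)
river: ρ → (7,6,-8)
river: ρ → (-8,10,5)
river: ρ → (5,10,-8)
river: ρ → (-8,6,7)
river: ρ → (7,8,-7)
river: ρ → (-7,6,8)
river: ρ → (8,10,-5)
ρ-cycle length = 10 (tail of 1 descent step not counted)

10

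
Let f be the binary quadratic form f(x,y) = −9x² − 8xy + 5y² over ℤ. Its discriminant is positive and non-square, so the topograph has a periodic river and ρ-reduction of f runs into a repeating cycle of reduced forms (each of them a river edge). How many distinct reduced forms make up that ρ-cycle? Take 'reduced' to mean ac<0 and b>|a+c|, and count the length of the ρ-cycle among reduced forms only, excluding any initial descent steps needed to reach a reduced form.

D = 244, ⌊√D⌋ = 15
descent: ρ → (5,8,-9)  [lands on river]
river: ρ → (-9,10,4)
river: ρ → (4,14,-3)
river: ρ → (-3,10,12)
river: ρ → (12,14,-1)
river: ρ → (-1,14,12)
river: ρ → (12,10,-3)
river: ρ → (-3,14,4)
river: ρ → (4,10,-9)
river: ρ → (-9,8,5)
river: ρ → (5,12,-5)
river: ρ → (-5,8,9)
river: ρ → (9,10,-4)
river: ρ → (-4,14,3)
river: ρ → (3,10,-12)
river: ρ → (-12,14,1)
river: ρ → (1,14,-12)
river: ρ → (-12,10,3)
river: ρ → (3,14,-4)
river: ρ → (-4,10,9)
river: ρ → (9,8,-5)
river: ρ → (-5,12,5)
ρ-cycle length = 22 (tail of 1 descent step not counted)

22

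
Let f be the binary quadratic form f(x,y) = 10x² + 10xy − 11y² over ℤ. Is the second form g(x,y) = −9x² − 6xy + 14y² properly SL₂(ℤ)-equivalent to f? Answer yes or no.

D₁ = 540, D₂ = 540
river cycle of f (length 8): (-11, 12, 9), (9, 6, -14), (-14, 22, 1), (1, 22, -14), (-14, 6, 9), (9, 12, -11), (-11, 10, 10), (10, 10, -11)
river cycle of g (length 8): (14, 6, -9), (-9, 12, 11), (11, 10, -10), (-10, 10, 11), (11, 12, -9), (-9, 6, 14), (14, 22, -1), (-1, 22, 14)
cycles differ ⇒ inequivalent

no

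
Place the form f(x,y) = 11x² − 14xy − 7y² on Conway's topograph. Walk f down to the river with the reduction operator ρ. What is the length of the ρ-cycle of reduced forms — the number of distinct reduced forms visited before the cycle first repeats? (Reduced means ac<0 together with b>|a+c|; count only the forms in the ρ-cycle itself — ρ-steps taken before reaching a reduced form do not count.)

D = 504, ⌊√D⌋ = 22
descent: ρ → (-7,14,11)  [lands on river]
river: ρ → (11,8,-10)
river: ρ → (-10,12,9)
river: ρ → (9,6,-13)
river: ρ → (-13,20,2)
river: ρ → (2,20,-13)
river: ρ → (-13,6,9)
river: ρ → (9,12,-10)
river: ρ → (-10,8,11)
river: ρ → (11,14,-7)
ρ-cycle length = 10 (tail of 1 descent step not counted)

10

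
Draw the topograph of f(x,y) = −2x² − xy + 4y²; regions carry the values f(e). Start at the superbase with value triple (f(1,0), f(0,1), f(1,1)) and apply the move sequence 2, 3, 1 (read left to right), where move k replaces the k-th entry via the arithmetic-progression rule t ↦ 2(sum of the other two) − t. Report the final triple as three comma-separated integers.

start (-2,4,1) = (f(1,0),f(0,1),f(1,1))
replace slot 2: 2·((-2)+1) − 4 = -6 → (-2,-6,1)
replace slot 3: 2·((-2)+(-6)) − 1 = -17 → (-2,-6,-17)
replace slot 1: 2·((-6)+(-17)) − (-2) = -44 → (-44,-6,-17)

-44,-6,-17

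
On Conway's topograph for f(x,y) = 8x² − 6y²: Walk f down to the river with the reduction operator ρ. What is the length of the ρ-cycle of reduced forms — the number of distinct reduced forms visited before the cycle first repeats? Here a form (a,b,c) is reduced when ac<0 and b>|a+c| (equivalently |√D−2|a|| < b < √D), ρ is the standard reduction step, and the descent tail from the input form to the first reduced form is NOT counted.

D = 192, ⌊√D⌋ = 13
descent: ρ → (-6,12,2)  [lands on river]
river: ρ → (2,12,-6)
ρ-cycle length = 2 (tail of 1 descent step not counted)

2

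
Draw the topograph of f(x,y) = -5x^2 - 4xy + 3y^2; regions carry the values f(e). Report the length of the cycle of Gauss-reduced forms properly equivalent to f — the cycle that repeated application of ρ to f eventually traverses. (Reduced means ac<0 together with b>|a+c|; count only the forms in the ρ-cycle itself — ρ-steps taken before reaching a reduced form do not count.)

D = 76, ⌊√D⌋ = 8
descent: ρ → (3,4,-5)  [lands on river]
river: ρ → (-5,6,2)
river: ρ → (2,6,-5)
river: ρ → (-5,4,3)
river: ρ → (3,8,-1)
river: ρ → (-1,8,3)
ρ-cycle length = 6 (tail of 1 descent step not counted)

6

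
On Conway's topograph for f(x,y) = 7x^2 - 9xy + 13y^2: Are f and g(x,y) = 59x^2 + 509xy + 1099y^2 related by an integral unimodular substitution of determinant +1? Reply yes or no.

D₁ = -283, D₂ = -283
f: translate: b→5 (≡-9 mod 14), so (7,-9,13)→(7,5,11)
f: reduced (well bottom): (7,5,11) with a≤c, −a<b≤a
g: translate: b→37 (≡509 mod 118), so (59,509,1099)→(59,37,7)
g: flip: (59,37,7)→(7,-37,59)
g: translate: b→5 (≡-37 mod 14), so (7,-37,59)→(7,5,11)
g: reduced (well bottom): (7,5,11) with a≤c, −a<b≤a
reduced forms (7, 5, 11) vs (7, 5, 11) ⇒ equivalent

yes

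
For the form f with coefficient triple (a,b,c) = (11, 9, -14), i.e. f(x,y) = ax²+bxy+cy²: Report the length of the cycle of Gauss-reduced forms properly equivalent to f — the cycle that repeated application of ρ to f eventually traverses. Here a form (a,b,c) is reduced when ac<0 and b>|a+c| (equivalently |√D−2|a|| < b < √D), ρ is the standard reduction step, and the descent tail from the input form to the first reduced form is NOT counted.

D = 697, ⌊√D⌋ = 26
river: ρ → (-14,19,6)
river: ρ → (6,17,-17)
river: ρ → (-17,17,6)
river: ρ → (6,19,-14)
river: ρ → (-14,9,11)
river: ρ → (11,13,-12)
river: ρ → (-12,11,12)
river: ρ → (12,13,-11)
river: ρ → (-11,9,14)
river: ρ → (14,19,-6)
river: ρ → (-6,17,17)
river: ρ → (17,17,-6)
river: ρ → (-6,19,14)
river: ρ → (14,9,-11)
river: ρ → (-11,13,12)
river: ρ → (12,11,-12)
river: ρ → (-12,13,11)
river: ρ → (11,9,-14)
ρ-cycle length = 18 (tail of 0 descent steps not counted)

18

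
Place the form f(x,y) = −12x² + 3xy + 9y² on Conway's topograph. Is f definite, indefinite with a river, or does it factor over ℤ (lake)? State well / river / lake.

D = b²−4ac = 3² − 4·(-12)·9 = 441
D = 21² is a perfect square ⇒ form factors over ℤ ⇒ lakes

lake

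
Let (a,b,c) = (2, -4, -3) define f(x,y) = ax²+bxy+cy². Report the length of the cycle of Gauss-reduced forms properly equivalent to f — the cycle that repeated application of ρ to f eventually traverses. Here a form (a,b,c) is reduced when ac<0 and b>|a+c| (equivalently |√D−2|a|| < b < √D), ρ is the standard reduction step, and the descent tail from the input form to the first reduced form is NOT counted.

D = 40, ⌊√D⌋ = 6
descent: ρ → (-3,4,2)  [lands on river]
river: ρ → (2,4,-3)
river: ρ → (-3,2,3)
river: ρ → (3,4,-2)
river: ρ → (-2,4,3)
river: ρ → (3,2,-3)
ρ-cycle length = 6 (tail of 1 descent step not counted)

6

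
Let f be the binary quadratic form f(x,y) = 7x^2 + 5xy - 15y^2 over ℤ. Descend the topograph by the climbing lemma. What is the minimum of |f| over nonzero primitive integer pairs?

descent: ρ → (-15,-5,7)
descent: ρ → (7,19,-3)  [lands on river]
river: ρ → (-3,17,13)
river: ρ → (13,9,-7)
river: ρ → (-7,19,3)
river: ρ → (3,17,-13)
river: ρ → (-13,9,7)
closes: descent 2, river 6
min |a| on river = 3

3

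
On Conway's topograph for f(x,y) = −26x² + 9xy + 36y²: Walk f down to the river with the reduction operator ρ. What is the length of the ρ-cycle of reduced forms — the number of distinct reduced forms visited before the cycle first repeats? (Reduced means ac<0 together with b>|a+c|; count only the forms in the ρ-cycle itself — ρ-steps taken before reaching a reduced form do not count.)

D = 3825, ⌊√D⌋ = 61
descent: ρ → (36,-9,-26)
descent: ρ → (-26,61,1)  [lands on river]
river: ρ → (1,61,-26)
river: ρ → (-26,43,19)
river: ρ → (19,33,-36)
river: ρ → (-36,39,16)
river: ρ → (16,57,-9)
river: ρ → (-9,51,34)
river: ρ → (34,17,-26)
river: ρ → (-26,35,25)
river: ρ → (25,15,-36)
river: ρ → (-36,57,4)
river: ρ → (4,55,-50)
river: ρ → (-50,45,9)
river: ρ → (9,45,-50)
river: ρ → (-50,55,4)
river: ρ → (4,57,-36)
river: ρ → (-36,15,25)
river: ρ → (25,35,-26)
river: ρ → (-26,17,34)
river: ρ → (34,51,-9)
river: ρ → (-9,57,16)
river: ρ → (16,39,-36)
river: ρ → (-36,33,19)
river: ρ → (19,43,-26)
ρ-cycle length = 24 (tail of 2 descent steps not counted)

24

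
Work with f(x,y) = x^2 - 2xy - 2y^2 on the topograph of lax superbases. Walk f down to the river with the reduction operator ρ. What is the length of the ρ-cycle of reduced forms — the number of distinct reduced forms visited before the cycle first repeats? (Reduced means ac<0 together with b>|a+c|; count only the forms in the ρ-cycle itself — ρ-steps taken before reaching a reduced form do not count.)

D = 12, ⌊√D⌋ = 3
descent: ρ → (-2,2,1)  [lands on river]
river: ρ → (1,2,-2)
ρ-cycle length = 2 (tail of 1 descent step not counted)

2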